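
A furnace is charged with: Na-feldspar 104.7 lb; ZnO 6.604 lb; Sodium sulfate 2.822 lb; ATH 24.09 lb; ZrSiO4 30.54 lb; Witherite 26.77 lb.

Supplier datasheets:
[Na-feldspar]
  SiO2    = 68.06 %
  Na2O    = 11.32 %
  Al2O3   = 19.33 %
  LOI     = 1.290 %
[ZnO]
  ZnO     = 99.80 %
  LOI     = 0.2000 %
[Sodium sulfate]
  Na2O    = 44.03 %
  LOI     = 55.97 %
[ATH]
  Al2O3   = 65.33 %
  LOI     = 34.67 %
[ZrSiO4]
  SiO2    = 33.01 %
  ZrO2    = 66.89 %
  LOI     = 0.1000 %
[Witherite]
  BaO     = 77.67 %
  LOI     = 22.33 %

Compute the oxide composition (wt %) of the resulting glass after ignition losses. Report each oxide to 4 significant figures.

Intermediates are shown rounded to four significant digits alongside each step. All arithmetic runs at full precision end to end. A single rounding finalizes each reported value. All derived quantities are re-derived using the weight values for 178.2 lb of glass in full float precision (totals, LOI, the yield, glass mass, six oxide percentages) as quoted within question or answer.
Delivered oxide masses:
  SiO2: 104.7·0.6806 + 30.54·0.3301 = 81.34 lb
  Na2O: 104.7·0.1132 + 2.822·0.4403 = 13.09 lb
  Al2O3: 104.7·0.1933 + 24.09·0.6533 = 35.98 lb
  ZrO2: 30.54·0.6689 = 20.43 lb
  BaO: 26.77·0.7767 = 20.79 lb
  ZnO: 6.604·0.9980 = 6.591 lb
LOI: 104.7·0.01290 + 6.604·0.002000 + 2.822·0.5597 + 24.09·0.3467 + 30.54·0.001000 + 26.77·0.2233 = 17.30 lb
Net of LOI, the glass mass = 195.5 − 17.30 = 178.2 lb (consistent with Σ oxide mass)
wt % = 100 × oxide mass / glass mass

Glass mass = 178.2 lb (batch 195.5 − LOI 17.30).
Composition: SiO2 45.64%, Na2O 7.347%, Al2O3 20.19%, ZrO2 11.46%, BaO 11.67%, ZnO 3.698%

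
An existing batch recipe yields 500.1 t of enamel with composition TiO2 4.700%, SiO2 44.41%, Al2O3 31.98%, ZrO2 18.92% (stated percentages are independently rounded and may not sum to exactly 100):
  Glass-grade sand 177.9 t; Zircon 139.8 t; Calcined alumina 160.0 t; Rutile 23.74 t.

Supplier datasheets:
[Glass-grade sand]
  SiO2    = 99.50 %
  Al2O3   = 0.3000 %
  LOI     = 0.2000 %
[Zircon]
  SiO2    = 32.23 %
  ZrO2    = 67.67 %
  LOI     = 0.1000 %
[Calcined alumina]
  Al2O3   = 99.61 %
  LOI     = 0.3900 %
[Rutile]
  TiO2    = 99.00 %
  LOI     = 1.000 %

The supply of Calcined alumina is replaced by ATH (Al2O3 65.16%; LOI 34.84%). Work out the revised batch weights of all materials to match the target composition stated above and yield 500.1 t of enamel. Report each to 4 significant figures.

Revised batch per 500.1 t enamel:
  Glass-grade sand: 177.9 t
  Zircon: 139.8 t
  ATH: 244.6 t
  Rutile: 23.74 t
Total batch = 586.0 t; LOI loss = 85.95 t

Mid-chain values are shown, with 4-significant-figure rounding, when written out. Each numeric step carries full float precision at every stage — a single rounding produces every reported figure — the derived quantities (the four compositions, the yield, totals, LOI, glass mass) are recomputed at full precision from the batch weights on 500.1 t of glass, exactly as printed in problem or answer.
Oxide mass targets, per 500.1 t enamel:
  TiO2: 4.700% × 500.1 = 23.50 t
  SiO2: 44.41% × 500.1 = 222.1 t
  Al2O3: 31.98% × 500.1 = 159.9 t
  ZrO2: 18.92% × 500.1 = 94.62 t
Checking each oxide sum on the weights just shown, relative to the basis at hand (every target is met by its sum up to rounding of the answer):
  TiO2: 23.74·0.9900 = 23.50 t (target 23.50 t)
  SiO2: 177.9·0.9950 + 139.8·0.3223 = 222.1 t (target 222.1 t)
  Al2O3: 177.9·0.003000 + 244.6·0.6516 = 159.9 t (target 159.9 t)
  ZrO2: 139.8·0.6767 = 94.60 t (target 94.62 t)
Glass-mass closure: batch Σ − ignition loss = 500.1 t (oxide target masses add up to 500.2 t; basis as stated: 500.1 t — deltas are rounding alone).
Whole-batch sum: Σ batch = 586.0 t; LOI removed, Σ of batch·LOI: 85.95 t; the yield ratio, glass ÷ batch: 85.33%.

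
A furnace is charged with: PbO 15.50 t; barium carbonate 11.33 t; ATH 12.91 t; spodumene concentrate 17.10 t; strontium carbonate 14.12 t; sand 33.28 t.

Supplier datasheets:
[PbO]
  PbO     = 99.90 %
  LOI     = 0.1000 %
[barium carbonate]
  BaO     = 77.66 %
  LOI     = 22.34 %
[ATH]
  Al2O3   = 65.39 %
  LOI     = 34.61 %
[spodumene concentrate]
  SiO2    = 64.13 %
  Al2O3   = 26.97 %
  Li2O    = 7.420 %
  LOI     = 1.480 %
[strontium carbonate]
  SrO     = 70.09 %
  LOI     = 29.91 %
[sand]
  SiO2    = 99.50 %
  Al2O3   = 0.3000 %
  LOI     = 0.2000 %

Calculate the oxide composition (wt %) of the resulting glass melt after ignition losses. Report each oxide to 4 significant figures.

Glass mass = 92.68 t (batch 104.2 − LOI 11.56).
Composition: PbO 16.71%, SiO2 47.56%, BaO 9.494%, Al2O3 14.19%, Li2O 1.369%, SrO 10.68%

Working values are printed rounded off to 4 significant figures alongside each step. The whole derivation runs at exact precision through every step — each reported value receives exactly one rounding — all derived quantities, including glass mass, yield, the six compositions, LOI, the totals, are re-derived starting from the weights on 92.68 t of glass at full float precision, as given in the question or the answer.
What the batch supplies per oxide:
  PbO: 15.50·0.9990 = 15.48 t
  SiO2: 17.10·0.6413 + 33.28·0.9950 = 44.08 t
  BaO: 11.33·0.7766 = 8.799 t
  Al2O3: 12.91·0.6539 + 17.10·0.2697 + 33.28·0.003000 = 13.15 t
  Li2O: 17.10·0.07420 = 1.269 t
  SrO: 14.12·0.7009 = 9.897 t
LOI: 15.50·0.001000 + 11.33·0.2234 + 12.91·0.3461 + 17.10·0.01480 + 14.12·0.2991 + 33.28·0.002000 = 11.56 t
batch − LOI leaves glass = 104.2 − 11.56 = 92.68 t (equal to the oxide-mass sum)
each wt % is 100 × oxide ÷ glass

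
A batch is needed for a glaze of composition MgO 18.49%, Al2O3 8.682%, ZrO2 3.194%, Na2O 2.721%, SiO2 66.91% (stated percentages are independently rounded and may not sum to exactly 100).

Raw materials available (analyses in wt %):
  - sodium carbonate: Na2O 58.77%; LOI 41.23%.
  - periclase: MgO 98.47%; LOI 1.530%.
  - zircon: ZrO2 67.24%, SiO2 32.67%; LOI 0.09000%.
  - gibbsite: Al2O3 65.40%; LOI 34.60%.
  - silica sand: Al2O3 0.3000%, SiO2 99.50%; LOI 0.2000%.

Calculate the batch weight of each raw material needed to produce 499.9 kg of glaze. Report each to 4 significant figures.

Batch per 499.9 kg glaze:
  sodium carbonate: 23.14 kg
  periclase: 93.87 kg
  zircon: 23.75 kg
  gibbsite: 64.86 kg
  silica sand: 328.4 kg
Total batch = 534.0 kg; LOI loss = 34.10 kg; yield = 93.62%

Intermediates are displayed rounded off to 4 significant figures as written; full precision is carried at all times — exactly one rounding lands on each reported result; the derived quantities, including yield, the totals, five oxide percentages, net glass mass, LOI, are carried from the weighed amounts at 499.9 kg of glass in full float precision exactly as shown in the problem or the answer.
Oxide-by-oxide targets in 499.9 kg glaze:
  MgO: 18.49% × 499.9 = 92.43 kg
  Al2O3: 8.682% × 499.9 = 43.40 kg
  ZrO2: 3.194% × 499.9 = 15.97 kg
  Na2O: 2.721% × 499.9 = 13.60 kg
  SiO2: 66.91% × 499.9 = 334.5 kg
Oxide-by-oxide audit with the batch weights as given, under the basis named above (every target is met by its sum net of answer rounding effects):
  MgO: 93.87·0.9847 = 92.43 kg (target 92.43 kg)
  Al2O3: 64.86·0.6540 + 328.4·0.003000 = 43.40 kg (target 43.40 kg)
  ZrO2: 23.75·0.6724 = 15.97 kg (target 15.97 kg)
  Na2O: 23.14·0.5877 = 13.60 kg (target 13.60 kg)
  SiO2: 23.75·0.3267 + 328.4·0.9950 = 334.5 kg (target 334.5 kg)
Glass-mass bookkeeping: batch Σ − ignition loss = 499.9 kg (oxide target masses add up to 499.9 kg; the stated basis being 499.9 kg — differing by rounding only).
Summing the batch: Σ batch = 534.0 kg; LOI removed, Σ of batch·LOI: 34.10 kg; yield, glass over the total, = 93.62%.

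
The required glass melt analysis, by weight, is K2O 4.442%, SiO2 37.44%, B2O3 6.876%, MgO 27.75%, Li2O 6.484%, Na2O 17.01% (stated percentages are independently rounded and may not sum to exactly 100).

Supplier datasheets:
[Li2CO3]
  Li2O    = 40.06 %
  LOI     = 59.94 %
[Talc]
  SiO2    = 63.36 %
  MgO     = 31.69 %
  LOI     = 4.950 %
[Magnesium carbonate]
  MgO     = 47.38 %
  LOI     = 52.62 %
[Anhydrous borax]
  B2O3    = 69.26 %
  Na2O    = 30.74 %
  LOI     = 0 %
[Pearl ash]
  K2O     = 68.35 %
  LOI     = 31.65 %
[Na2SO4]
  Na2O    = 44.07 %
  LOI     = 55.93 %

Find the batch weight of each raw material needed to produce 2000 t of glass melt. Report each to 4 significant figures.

Batch per 2000 t glass melt:
  Li2CO3: 323.7 t
  Talc: 1182 t
  Magnesium carbonate: 380.9 t
  Anhydrous borax: 198.6 t
  Pearl ash: 130.0 t
  Na2SO4: 633.5 t
Total batch = 2849 t; LOI loss = 848.4 t; yield = 70.22%

Working values appear, rounded to four significant digits, alongside each step; the working math runs at exact precision at each step; every reported value is rounded a single time. Derived quantities are carried at full precision (ignition loss, glass mass, six oxide percentages, totals, yield) from the batch weights on 2000 t of glass precisely as stated by the problem or answer text.
Target oxide masses per 2000 t glass melt:
  K2O: 4.442% × 2000 = 88.84 t
  SiO2: 37.44% × 2000 = 748.8 t
  B2O3: 6.876% × 2000 = 137.5 t
  MgO: 27.75% × 2000 = 555.0 t
  Li2O: 6.484% × 2000 = 129.7 t
  Na2O: 17.01% × 2000 = 340.2 t
Sums-versus-targets review given the weights on record, for the quoted basis mass (every target is met by its sum up to rounding of the answer):
  K2O: 130.0·0.6835 = 88.86 t (target 88.84 t)
  SiO2: 1182·0.6336 = 748.9 t (target 748.8 t)
  B2O3: 198.6·0.6926 = 137.6 t (target 137.5 t)
  MgO: 1182·0.3169 + 380.9·0.4738 = 555.0 t (target 555.0 t)
  Li2O: 323.7·0.4006 = 129.7 t (target 129.7 t)
  Na2O: 198.6·0.3074 + 633.5·0.4407 = 340.2 t (target 340.2 t)
The glass-mass cross-check: whole batch net of LOI = 2000 t (summing oxide targets gives 2000 t; stated basis 2000 t — gaps are rounding artifacts).
Batch total: Σ batch = 2849 t; Σ batch·LOI gives LOI loss = 848.4 t; glass ÷ batch gives a yield of 70.22%.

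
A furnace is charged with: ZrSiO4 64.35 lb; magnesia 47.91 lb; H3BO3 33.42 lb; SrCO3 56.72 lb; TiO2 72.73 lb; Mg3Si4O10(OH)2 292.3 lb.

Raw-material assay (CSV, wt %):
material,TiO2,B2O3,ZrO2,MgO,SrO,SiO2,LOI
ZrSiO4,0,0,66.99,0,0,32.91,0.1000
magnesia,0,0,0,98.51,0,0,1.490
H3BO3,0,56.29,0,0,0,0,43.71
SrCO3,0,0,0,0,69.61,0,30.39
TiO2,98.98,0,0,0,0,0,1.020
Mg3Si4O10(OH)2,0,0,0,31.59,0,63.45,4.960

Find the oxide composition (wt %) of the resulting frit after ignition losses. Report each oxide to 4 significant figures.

Rounding to 4 significant figures applies to every working value as displayed; the whole derivation keeps exact precision at all times — each reported result is rounded once only; all derived quantities (totals, the yield, glass mass, the six compositions, LOI) are rebuilt from the weighed amounts on 519.6 lb of glass in exact precision as written in the question or the answer.
Oxide-by-oxide delivered mass:
  TiO2: 72.73·0.9898 = 71.99 lb
  B2O3: 33.42·0.5629 = 18.81 lb
  ZrO2: 64.35·0.6699 = 43.11 lb
  MgO: 47.91·0.9851 + 292.3·0.3159 = 139.5 lb
  SrO: 56.72·0.6961 = 39.48 lb
  SiO2: 64.35·0.3291 + 292.3·0.6345 = 206.6 lb
LOI: 64.35·0.001000 + 47.91·0.01490 + 33.42·0.4371 + 56.72·0.3039 + 72.73·0.01020 + 292.3·0.04960 = 47.86 lb
Net of LOI, the glass mass = 567.4 − 47.86 = 519.6 lb (= Σ oxide masses)
percent by weight: oxide/glass ×100

Glass mass = 519.6 lb (batch 567.4 − LOI 47.86).
Composition: TiO2 13.86%, B2O3 3.621%, ZrO2 8.297%, MgO 26.86%, SrO 7.599%, SiO2 39.77%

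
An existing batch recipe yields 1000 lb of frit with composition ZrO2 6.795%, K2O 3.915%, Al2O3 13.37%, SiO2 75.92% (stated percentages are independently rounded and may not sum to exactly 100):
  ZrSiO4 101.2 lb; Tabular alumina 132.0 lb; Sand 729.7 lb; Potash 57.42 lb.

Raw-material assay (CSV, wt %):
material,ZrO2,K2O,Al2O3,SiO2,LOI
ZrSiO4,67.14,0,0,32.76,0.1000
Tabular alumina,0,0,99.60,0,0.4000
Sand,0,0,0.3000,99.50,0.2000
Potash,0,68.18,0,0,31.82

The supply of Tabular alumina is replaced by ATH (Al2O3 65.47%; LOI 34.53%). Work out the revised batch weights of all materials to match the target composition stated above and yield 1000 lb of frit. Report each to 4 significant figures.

Revised batch per 1000 lb frit:
  ZrSiO4: 101.2 lb
  ATH: 200.9 lb
  Sand: 729.7 lb
  Potash: 57.42 lb
Total batch = 1089 lb; LOI loss = 89.20 lb

Each numeric step maintains full float precision through the solve; in-progress results are shown, with 4-significant-digit rounding, in the working. Each reported figure undergoes a single rounding. The derived quantities, including net glass mass, ignition loss, the yield, totals, four oxide percentages, are computed from the batch weights per 1000 lb of glass at full precision, exactly as printed in the problem or answer text.
Target oxide masses per 1000 lb frit:
  ZrO2: 6.795% × 1000 = 67.95 lb
  K2O: 3.915% × 1000 = 39.15 lb
  Al2O3: 13.37% × 1000 = 133.7 lb
  SiO2: 75.92% × 1000 = 759.2 lb
Balance tally, oxide-wise, applying the batch weights above, for the quoted basis mass (target by target, the sums agree up to rounding of the answer):
  ZrO2: 101.2·0.6714 = 67.95 lb (target 67.95 lb)
  K2O: 57.42·0.6818 = 39.15 lb (target 39.15 lb)
  Al2O3: 200.9·0.6547 + 729.7·0.003000 = 133.7 lb (target 133.7 lb)
  SiO2: 101.2·0.3276 + 729.7·0.9950 = 759.2 lb (target 759.2 lb)
Glass-mass closure: Σ batch − LOI loss = 1000 lb (targets for the oxides total 1000 lb; versus the stated basis of 1000 lb — any gap is answer rounding).
Whole-batch sum: Σ batch = 1089 lb; loss to ignition Σ batch·LOI = 89.20 lb; yield = glass ÷ total batch = 91.81%.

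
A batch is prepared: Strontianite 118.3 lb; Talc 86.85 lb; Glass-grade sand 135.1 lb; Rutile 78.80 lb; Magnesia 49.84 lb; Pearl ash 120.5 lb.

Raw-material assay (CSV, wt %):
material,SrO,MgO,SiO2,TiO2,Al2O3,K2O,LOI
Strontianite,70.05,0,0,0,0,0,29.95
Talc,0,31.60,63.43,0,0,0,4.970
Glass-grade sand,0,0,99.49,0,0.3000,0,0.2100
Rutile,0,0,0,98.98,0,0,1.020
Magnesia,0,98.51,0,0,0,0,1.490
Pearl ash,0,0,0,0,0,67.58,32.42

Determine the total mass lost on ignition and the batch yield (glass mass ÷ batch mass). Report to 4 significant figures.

All internal work maintains exact precision at each step. Values along the way are rounded to four significant digits as shown; each reported figure is rounded just once. Derived quantities, which include net glass mass, the totals, yield, ignition loss, the six compositions, are carried at exact precision, as they appear in the problem or the answer, starting from the weights on 508.7 lb of glass.
Each material's LOI contribution:
  Strontianite: 118.3 × 0.2995 = 35.43 lb
  Talc: 86.85 × 0.04970 = 4.316 lb
  Glass-grade sand: 135.1 × 0.002100 = 0.2837 lb
  Rutile: 78.80 × 0.01020 = 0.8038 lb
  Magnesia: 49.84 × 0.01490 = 0.7426 lb
  Pearl ash: 120.5 × 0.3242 = 39.07 lb
Total LOI = 80.64 lb
Glass = batch − LOI = 589.4 − 80.64 = 508.7 lb

LOI loss = 80.64 lb; glass = 508.7 lb; yield = 86.32%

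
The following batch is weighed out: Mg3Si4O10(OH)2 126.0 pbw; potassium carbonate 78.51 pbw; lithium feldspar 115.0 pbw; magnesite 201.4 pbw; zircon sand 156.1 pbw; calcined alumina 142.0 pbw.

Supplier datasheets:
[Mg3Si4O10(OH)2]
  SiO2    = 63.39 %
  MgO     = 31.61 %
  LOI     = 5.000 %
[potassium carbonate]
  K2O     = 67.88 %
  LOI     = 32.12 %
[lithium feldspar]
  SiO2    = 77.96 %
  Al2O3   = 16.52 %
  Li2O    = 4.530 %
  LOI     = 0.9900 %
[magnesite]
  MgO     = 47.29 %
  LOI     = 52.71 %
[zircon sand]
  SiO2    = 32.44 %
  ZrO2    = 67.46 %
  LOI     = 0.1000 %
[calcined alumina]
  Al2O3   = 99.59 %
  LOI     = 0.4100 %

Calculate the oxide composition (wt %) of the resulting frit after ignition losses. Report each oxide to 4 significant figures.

Glass mass = 679.5 pbw (batch 819.0 − LOI 139.6).
Composition: SiO2 32.40%, Al2O3 23.61%, ZrO2 15.50%, MgO 19.88%, K2O 7.843%, Li2O 0.7667%

In-progress results are displayed rounded to 4 significant figures across the worked steps — each numeric step carries full precision throughout; every reported number receives exactly one rounding; derived quantities are recomputed from the weighed amounts for 679.5 pbw of glass in full float precision (the totals, yield, net glass mass, ignition loss, six oxide percentages) exactly as shown in either problem or answer.
Per-oxide mass from batch:
  SiO2: 126.0·0.6339 + 115.0·0.7796 + 156.1·0.3244 = 220.2 pbw
  Al2O3: 115.0·0.1652 + 142.0·0.9959 = 160.4 pbw
  ZrO2: 156.1·0.6746 = 105.3 pbw
  MgO: 126.0·0.3161 + 201.4·0.4729 = 135.1 pbw
  K2O: 78.51·0.6788 = 53.29 pbw
  Li2O: 115.0·0.04530 = 5.210 pbw
LOI: 126.0·0.05000 + 78.51·0.3212 + 115.0·0.009900 + 201.4·0.5271 + 156.1·0.001000 + 142.0·0.004100 = 139.6 pbw
Resulting glass, batch − LOI: 819.0 − 139.6 = 679.5 pbw (= Σ oxide masses)
wt % = oxide mass / glass mass × 100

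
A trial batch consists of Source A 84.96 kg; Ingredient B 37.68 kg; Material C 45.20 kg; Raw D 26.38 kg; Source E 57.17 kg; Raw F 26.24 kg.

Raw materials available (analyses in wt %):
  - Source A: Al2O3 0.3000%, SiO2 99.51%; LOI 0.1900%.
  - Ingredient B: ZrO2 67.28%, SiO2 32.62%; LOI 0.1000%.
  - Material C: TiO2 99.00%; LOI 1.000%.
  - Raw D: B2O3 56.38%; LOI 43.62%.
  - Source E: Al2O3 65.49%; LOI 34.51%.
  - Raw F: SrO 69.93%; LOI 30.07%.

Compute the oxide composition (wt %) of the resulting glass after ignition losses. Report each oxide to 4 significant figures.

The working math maintains full float precision from start to finish — mid-chain values are displayed with 4-significant-digit rounding in the working; exactly one rounding lands on each reported figure; all derived quantities are recomputed in full float precision (yield, six oxide percentages, LOI, glass mass, totals) from the weighed amounts for 237.9 kg of glass, as given in either problem or answer.
Oxide-by-oxide delivered mass:
  Al2O3: 84.96·0.003000 + 57.17·0.6549 = 37.70 kg
  ZrO2: 37.68·0.6728 = 25.35 kg
  SiO2: 84.96·0.9951 + 37.68·0.3262 = 96.83 kg
  B2O3: 26.38·0.5638 = 14.87 kg
  SrO: 26.24·0.6993 = 18.35 kg
  TiO2: 45.20·0.9900 = 44.75 kg
LOI: 84.96·0.001900 + 37.68·0.001000 + 45.20·0.01000 + 26.38·0.4362 + 57.17·0.3451 + 26.24·0.3007 = 39.78 kg
batch − LOI leaves glass = 277.6 − 39.78 = 237.9 kg (consistent with Σ oxide mass)
each oxide over glass, ×100, is wt %

Glass mass = 237.9 kg (batch 277.6 − LOI 39.78).
Composition: Al2O3 15.85%, ZrO2 10.66%, SiO2 40.71%, B2O3 6.253%, SrO 7.715%, TiO2 18.81%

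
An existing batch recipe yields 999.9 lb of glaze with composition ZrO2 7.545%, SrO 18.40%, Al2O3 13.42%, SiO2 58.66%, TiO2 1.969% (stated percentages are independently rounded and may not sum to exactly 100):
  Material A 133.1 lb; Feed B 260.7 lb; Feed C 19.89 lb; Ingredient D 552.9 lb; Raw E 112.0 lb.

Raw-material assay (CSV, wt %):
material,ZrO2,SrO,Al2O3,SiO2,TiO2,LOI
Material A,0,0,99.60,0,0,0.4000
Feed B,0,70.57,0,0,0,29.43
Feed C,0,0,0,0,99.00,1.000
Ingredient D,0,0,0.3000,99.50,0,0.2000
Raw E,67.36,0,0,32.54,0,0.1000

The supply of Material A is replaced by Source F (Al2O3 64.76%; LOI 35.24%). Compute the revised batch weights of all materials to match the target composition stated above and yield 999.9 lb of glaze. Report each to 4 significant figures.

Revised batch per 999.9 lb glaze:
  Source F: 204.6 lb
  Feed B: 260.7 lb
  Feed C: 19.89 lb
  Ingredient D: 552.9 lb
  Raw E: 112.0 lb
Total batch = 1150 lb; LOI loss = 150.2 lb

All arithmetic holds full float precision at every stage. The intermediate values are shown, with 4-significant-figure rounding, as written — a single rounding yields each reported value. All derived quantities, which include LOI, five oxide percentages, the yield, net glass mass, totals, are recomputed in exact precision, precisely as stated by problem or answer, from the weighed amounts at 999.9 lb of glass.
Per-oxide target masses for 999.9 lb glaze:
  ZrO2: 7.545% × 999.9 = 75.44 lb
  SrO: 18.40% × 999.9 = 184.0 lb
  Al2O3: 13.42% × 999.9 = 134.2 lb
  SiO2: 58.66% × 999.9 = 586.5 lb
  TiO2: 1.969% × 999.9 = 19.69 lb
A balance pass over the oxides, given the weights on record, at the basis given (delivered sums recover each target given rounding of the digits):
  ZrO2: 112.0·0.6736 = 75.44 lb (target 75.44 lb)
  SrO: 260.7·0.7057 = 184.0 lb (target 184.0 lb)
  Al2O3: 204.6·0.6476 + 552.9·0.003000 = 134.2 lb (target 134.2 lb)
  SiO2: 552.9·0.9950 + 112.0·0.3254 = 586.6 lb (target 586.5 lb)
  TiO2: 19.89·0.9900 = 19.69 lb (target 19.69 lb)
Auditing the glass mass value: batch Σ − ignition loss = 999.8 lb (targets for the oxides total 999.8 lb; versus the stated basis of 999.9 lb — deltas are rounding alone).
Whole-batch sum: Σ batch = 1150 lb; LOI loss = Σ batch·LOI = 150.2 lb; yield = glass ÷ total batch = 86.94%.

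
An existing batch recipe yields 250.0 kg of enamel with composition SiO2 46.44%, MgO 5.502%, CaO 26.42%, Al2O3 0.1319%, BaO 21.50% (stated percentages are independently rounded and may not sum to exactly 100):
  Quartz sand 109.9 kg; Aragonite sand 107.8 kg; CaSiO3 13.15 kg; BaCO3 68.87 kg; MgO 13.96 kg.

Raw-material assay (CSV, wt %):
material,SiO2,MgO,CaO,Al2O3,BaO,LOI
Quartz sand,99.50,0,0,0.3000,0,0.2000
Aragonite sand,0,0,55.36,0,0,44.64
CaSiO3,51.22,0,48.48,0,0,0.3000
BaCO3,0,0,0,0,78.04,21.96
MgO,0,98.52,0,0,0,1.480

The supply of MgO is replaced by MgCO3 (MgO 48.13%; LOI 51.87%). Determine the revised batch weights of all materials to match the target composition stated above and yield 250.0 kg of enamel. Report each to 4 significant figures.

Values along the way are printed rounded to 4 significant digits on the page; the whole derivation maintains exact precision in every operation; each reported number is rounded once only; the derived quantities (the totals, the five compositions, LOI, glass mass, the yield) are re-derived from the weighed amounts on 250.0 kg of glass at full precision, as set out in the problem or the answer.
Oxide mass targets, per 250.0 kg enamel:
  SiO2: 46.44% × 250.0 = 116.1 kg
  MgO: 5.502% × 250.0 = 13.76 kg
  CaO: 26.42% × 250.0 = 66.05 kg
  Al2O3: 0.1319% × 250.0 = 0.3297 kg
  BaO: 21.50% × 250.0 = 53.75 kg
Sums-versus-targets review given the weights on record, against the basis in use (sum by sum, the targets are met given rounding of the digits):
  SiO2: 109.9·0.9950 + 13.15·0.5122 = 116.1 kg (target 116.1 kg)
  MgO: 28.58·0.4813 = 13.76 kg (target 13.76 kg)
  CaO: 107.8·0.5536 + 13.15·0.4848 = 66.05 kg (target 66.05 kg)
  Al2O3: 109.9·0.003000 = 0.3297 kg (target 0.3297 kg)
  BaO: 68.87·0.7804 = 53.75 kg (target 53.75 kg)
Consistency of the glass mass: Σ batch − LOI loss = 250.0 kg (oxide target masses add up to 250.0 kg; versus the stated basis of 250.0 kg — any gap is answer rounding).
Adding the batch up: Σ batch = 328.3 kg; ignition loss, Σ(batch × LOI) = 78.33 kg; as yield: glass ÷ batch → 76.14%.

Revised batch per 250.0 kg enamel:
  Quartz sand: 109.9 kg
  Aragonite sand: 107.8 kg
  CaSiO3: 13.15 kg
  BaCO3: 68.87 kg
  MgCO3: 28.58 kg
Total batch = 328.3 kg; LOI loss = 78.33 kg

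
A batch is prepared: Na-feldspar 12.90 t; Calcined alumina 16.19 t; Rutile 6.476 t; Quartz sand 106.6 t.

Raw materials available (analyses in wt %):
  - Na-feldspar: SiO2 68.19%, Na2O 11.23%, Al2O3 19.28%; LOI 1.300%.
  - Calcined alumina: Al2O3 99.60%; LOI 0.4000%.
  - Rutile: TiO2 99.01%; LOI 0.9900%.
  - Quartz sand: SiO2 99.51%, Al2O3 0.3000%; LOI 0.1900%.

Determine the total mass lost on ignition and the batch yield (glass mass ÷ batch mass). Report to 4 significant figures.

LOI loss = 0.4991 t; glass = 141.7 t; yield = 99.65%

Each numeric step carries exact precision all the way through — the intermediate values are printed (rounded to 4 significant figures) when written out. A single rounding produces each reported figure; derived quantities are rebuilt starting from the weights per 141.7 t of glass in full float precision (the four compositions, net glass mass, totals, yield, LOI), exactly as printed in the question or the answer.
Ignition loss by material:
  Na-feldspar: 12.90 × 0.01300 = 0.1677 t
  Calcined alumina: 16.19 × 0.004000 = 0.06476 t
  Rutile: 6.476 × 0.009900 = 0.06411 t
  Quartz sand: 106.6 × 0.001900 = 0.2025 t
Total LOI = 0.4991 t
Glass = batch − LOI = 142.2 − 0.4991 = 141.7 t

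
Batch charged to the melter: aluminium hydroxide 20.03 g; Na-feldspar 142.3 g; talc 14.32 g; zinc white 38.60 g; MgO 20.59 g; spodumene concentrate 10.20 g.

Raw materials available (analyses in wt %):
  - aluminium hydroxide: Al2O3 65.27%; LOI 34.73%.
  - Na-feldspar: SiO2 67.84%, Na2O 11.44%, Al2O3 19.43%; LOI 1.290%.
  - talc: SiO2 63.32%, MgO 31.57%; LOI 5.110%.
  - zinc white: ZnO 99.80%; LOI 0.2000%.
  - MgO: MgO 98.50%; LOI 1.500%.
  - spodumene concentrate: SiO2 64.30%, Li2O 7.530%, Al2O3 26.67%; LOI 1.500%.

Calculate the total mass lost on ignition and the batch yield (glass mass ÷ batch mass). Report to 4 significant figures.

Full precision is kept throughout — intermediates appear, rounded to four significant figures, when written out; a single rounding produces each reported result. The derived quantities, which include ignition loss, the totals, the six compositions, net glass mass, the yield, are rebuilt in full float precision, as given in the question or the answer, starting from the weights on 236.0 g of glass.
Ignition loss by material:
  aluminium hydroxide: 20.03 × 0.3473 = 6.956 g
  Na-feldspar: 142.3 × 0.01290 = 1.836 g
  talc: 14.32 × 0.05110 = 0.7318 g
  zinc white: 38.60 × 0.002000 = 0.07720 g
  MgO: 20.59 × 0.01500 = 0.3089 g
  spodumene concentrate: 10.20 × 0.01500 = 0.1530 g
Total LOI = 10.06 g
Glass = batch − LOI = 246.0 − 10.06 = 236.0 g

LOI loss = 10.06 g; glass = 236.0 g; yield = 95.91%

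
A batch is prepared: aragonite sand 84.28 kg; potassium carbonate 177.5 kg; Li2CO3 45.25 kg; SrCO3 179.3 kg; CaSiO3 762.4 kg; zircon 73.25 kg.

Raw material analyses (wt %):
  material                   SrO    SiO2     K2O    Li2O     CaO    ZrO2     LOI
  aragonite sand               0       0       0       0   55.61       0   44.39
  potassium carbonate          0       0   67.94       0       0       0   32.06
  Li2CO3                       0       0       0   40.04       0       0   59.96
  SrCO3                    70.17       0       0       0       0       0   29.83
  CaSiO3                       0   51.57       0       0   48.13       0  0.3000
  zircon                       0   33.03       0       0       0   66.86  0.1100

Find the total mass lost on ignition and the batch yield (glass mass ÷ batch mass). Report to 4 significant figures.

LOI loss = 177.3 kg; glass = 1145 kg; yield = 86.59%

Exact precision is kept in all steps — mid-chain values are printed, with 4-significant-figure rounding, in the printout. Each reported value is rounded only once. The derived quantities (ignition loss, six oxide percentages, the yield, the totals, net glass mass) are carried from the batch weights at 1145 kg of glass in exact precision precisely as stated by the problem or the answer.
Ignition loss by material:
  aragonite sand: 84.28 × 0.4439 = 37.41 kg
  potassium carbonate: 177.5 × 0.3206 = 56.91 kg
  Li2CO3: 45.25 × 0.5996 = 27.13 kg
  SrCO3: 179.3 × 0.2983 = 53.49 kg
  CaSiO3: 762.4 × 0.003000 = 2.287 kg
  zircon: 73.25 × 0.001100 = 0.08058 kg
Total LOI = 177.3 kg
Glass = batch − LOI = 1322 − 177.3 = 1145 kg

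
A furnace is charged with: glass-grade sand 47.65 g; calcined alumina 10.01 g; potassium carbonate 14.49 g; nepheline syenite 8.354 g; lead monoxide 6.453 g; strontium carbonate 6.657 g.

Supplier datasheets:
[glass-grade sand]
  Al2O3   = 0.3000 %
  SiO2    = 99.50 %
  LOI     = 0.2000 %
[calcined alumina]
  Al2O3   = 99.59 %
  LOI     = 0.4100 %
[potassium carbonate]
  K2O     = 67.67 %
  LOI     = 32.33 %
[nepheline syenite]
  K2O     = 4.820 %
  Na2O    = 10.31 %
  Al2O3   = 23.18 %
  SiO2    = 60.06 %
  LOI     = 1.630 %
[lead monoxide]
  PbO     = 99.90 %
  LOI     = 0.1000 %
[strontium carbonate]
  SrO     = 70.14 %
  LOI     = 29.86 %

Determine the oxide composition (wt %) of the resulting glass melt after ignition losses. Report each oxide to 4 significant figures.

In-progress results are printed (rounded to 4 significant digits) across the worked steps — the whole derivation maintains full float precision at each step — each reported number is rounded once only; derived quantities are re-derived at exact precision (glass mass, ignition loss, six oxide percentages, the yield, totals) from the batch weights on 86.66 g of glass, exactly as printed in question or answer.
Oxide masses out of the charge:
  K2O: 14.49·0.6767 + 8.354·0.04820 = 10.21 g
  Na2O: 8.354·0.1031 = 0.8613 g
  Al2O3: 47.65·0.003000 + 10.01·0.9959 + 8.354·0.2318 = 12.05 g
  SrO: 6.657·0.7014 = 4.669 g
  SiO2: 47.65·0.9950 + 8.354·0.6006 = 52.43 g
  PbO: 6.453·0.9990 = 6.447 g
LOI: 47.65·0.002000 + 10.01·0.004100 + 14.49·0.3233 + 8.354·0.01630 + 6.453·0.001000 + 6.657·0.2986 = 6.951 g
Net of LOI, the glass mass = 93.61 − 6.951 = 86.66 g (consistent with Σ oxide mass)
percent share: oxide ÷ glass, ×100

Glass mass = 86.66 g (batch 93.61 − LOI 6.951).
Composition: K2O 11.78%, Na2O 0.9939%, Al2O3 13.90%, SrO 5.388%, SiO2 60.50%, PbO 7.439%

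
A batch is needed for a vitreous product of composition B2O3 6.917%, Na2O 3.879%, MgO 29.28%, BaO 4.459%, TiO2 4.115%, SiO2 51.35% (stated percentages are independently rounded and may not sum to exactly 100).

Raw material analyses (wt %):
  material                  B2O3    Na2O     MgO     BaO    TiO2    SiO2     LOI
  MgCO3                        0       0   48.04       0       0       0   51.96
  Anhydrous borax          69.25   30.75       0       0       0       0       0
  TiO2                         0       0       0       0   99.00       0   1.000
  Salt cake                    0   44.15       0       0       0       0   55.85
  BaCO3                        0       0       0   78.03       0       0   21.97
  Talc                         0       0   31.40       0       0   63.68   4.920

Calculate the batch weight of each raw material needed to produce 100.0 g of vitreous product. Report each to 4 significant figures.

Every computation maintains full float precision from start to finish; intermediates are displayed, rounded to four significant figures, on the page — each reported figure includes exactly one rounding. Derived quantities, including glass mass, totals, six oxide percentages, yield, LOI, are rebuilt from the batch weights on 100.0 g of glass at full float precision as written in either problem or answer.
Target oxide masses per 100.0 g vitreous product:
  B2O3: 6.917% × 100.0 = 6.917 g
  Na2O: 3.879% × 100.0 = 3.879 g
  MgO: 29.28% × 100.0 = 29.28 g
  BaO: 4.459% × 100.0 = 4.459 g
  TiO2: 4.115% × 100.0 = 4.115 g
  SiO2: 51.35% × 100.0 = 51.35 g
Verifying the oxide balance using the reported weights, under the basis named above (oxide sums agree with the targets given rounding of the digits):
  B2O3: 9.988·0.6925 = 6.917 g (target 6.917 g)
  Na2O: 9.988·0.3075 + 1.829·0.4415 = 3.879 g (target 3.879 g)
  MgO: 8.243·0.4804 + 80.64·0.3140 = 29.28 g (target 29.28 g)
  BaO: 5.714·0.7803 = 4.459 g (target 4.459 g)
  TiO2: 4.157·0.9900 = 4.115 g (target 4.115 g)
  SiO2: 80.64·0.6368 = 51.35 g (target 51.35 g)
The glass-mass cross-check: Σ batch − LOI loss = 100.0 g (targets for the oxides total 100.0 g; stated basis 100.0 g — rounding explains the deltas).
Adding the batch up: Σ batch = 110.6 g; loss to ignition Σ batch·LOI = 10.57 g; yield: glass divided by total = 90.44%.

Batch per 100.0 g vitreous product:
  MgCO3: 8.243 g
  Anhydrous borax: 9.988 g
  TiO2: 4.157 g
  Salt cake: 1.829 g
  BaCO3: 5.714 g
  Talc: 80.64 g
Total batch = 110.6 g; LOI loss = 10.57 g; yield = 90.44%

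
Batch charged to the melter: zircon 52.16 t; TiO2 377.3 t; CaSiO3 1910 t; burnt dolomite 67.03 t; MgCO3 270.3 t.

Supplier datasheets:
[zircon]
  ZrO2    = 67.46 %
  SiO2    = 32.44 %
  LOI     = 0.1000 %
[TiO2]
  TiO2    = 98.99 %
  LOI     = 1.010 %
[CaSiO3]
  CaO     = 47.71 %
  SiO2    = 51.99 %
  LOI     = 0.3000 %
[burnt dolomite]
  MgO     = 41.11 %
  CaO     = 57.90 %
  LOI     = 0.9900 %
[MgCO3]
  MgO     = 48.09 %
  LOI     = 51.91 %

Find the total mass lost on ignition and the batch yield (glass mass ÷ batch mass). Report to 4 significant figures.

Working values are displayed (rounded to four significant figures) on the page. The working math keeps full precision through every step; each reported number undergoes a single rounding — derived quantities are recomputed using the weight values on 2526 t of glass in exact precision (glass mass, five oxide percentages, LOI, the totals, yield) as written in the problem or the answer.
Each material's LOI contribution:
  zircon: 52.16 × 0.001000 = 0.05216 t
  TiO2: 377.3 × 0.01010 = 3.811 t
  CaSiO3: 1910 × 0.003000 = 5.730 t
  burnt dolomite: 67.03 × 0.009900 = 0.6636 t
  MgCO3: 270.3 × 0.5191 = 140.3 t
Total LOI = 150.6 t
Glass = batch − LOI = 2677 − 150.6 = 2526 t

LOI loss = 150.6 t; glass = 2526 t; yield = 94.38%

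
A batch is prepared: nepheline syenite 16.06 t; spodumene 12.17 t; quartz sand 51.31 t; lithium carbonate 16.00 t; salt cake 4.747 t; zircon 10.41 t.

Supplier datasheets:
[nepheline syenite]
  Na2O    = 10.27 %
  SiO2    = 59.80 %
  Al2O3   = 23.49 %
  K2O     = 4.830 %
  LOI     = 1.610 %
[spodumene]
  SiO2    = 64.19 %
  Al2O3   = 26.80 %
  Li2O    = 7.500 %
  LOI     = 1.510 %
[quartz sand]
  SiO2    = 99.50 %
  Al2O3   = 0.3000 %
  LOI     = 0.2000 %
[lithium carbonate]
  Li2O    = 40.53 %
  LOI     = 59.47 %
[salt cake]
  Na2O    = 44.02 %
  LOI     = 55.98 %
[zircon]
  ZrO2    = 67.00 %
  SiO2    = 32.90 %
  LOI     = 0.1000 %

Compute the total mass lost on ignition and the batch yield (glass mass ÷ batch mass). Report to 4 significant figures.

LOI loss = 12.73 t; glass = 97.97 t; yield = 88.50%

Rounding to four significant digits extends to every mid-chain value as displayed — exact precision is kept in all steps. Exactly one rounding goes into each reported result. The derived quantities (six oxide percentages, totals, ignition loss, net glass mass, yield) are re-derived from the weighed amounts per 97.97 t of glass at full precision, exactly as shown in question or answer.
Per-material ignition loss:
  nepheline syenite: 16.06 × 0.01610 = 0.2586 t
  spodumene: 12.17 × 0.01510 = 0.1838 t
  quartz sand: 51.31 × 0.002000 = 0.1026 t
  lithium carbonate: 16.00 × 0.5947 = 9.515 t
  salt cake: 4.747 × 0.5598 = 2.657 t
  zircon: 10.41 × 0.001000 = 0.01041 t
Total LOI = 12.73 t
Glass = batch − LOI = 110.7 − 12.73 = 97.97 t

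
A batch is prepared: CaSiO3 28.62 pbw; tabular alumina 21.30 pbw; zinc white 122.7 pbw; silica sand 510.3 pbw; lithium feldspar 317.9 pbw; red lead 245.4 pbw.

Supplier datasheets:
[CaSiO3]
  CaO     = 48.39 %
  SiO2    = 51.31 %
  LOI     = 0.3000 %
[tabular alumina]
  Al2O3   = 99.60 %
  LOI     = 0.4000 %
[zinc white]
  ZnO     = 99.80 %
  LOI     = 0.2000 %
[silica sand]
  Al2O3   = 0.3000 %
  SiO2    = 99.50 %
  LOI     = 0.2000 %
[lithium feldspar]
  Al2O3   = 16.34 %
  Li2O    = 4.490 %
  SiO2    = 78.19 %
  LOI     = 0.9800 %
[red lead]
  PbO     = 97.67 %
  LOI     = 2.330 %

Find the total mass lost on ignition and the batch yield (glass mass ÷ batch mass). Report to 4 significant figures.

LOI loss = 10.27 pbw; glass = 1236 pbw; yield = 99.18%

Rounding to 4 significant digits applies to every intermediate as printed — full precision is held in every operation. Each reported figure sees exactly one rounding; derived quantities are rebuilt in exact precision (LOI, totals, net glass mass, six oxide percentages, the yield) using the weight values on 1236 pbw of glass, as written in either problem or answer.
Material-by-material LOI:
  CaSiO3: 28.62 × 0.003000 = 0.08586 pbw
  tabular alumina: 21.30 × 0.004000 = 0.08520 pbw
  zinc white: 122.7 × 0.002000 = 0.2454 pbw
  silica sand: 510.3 × 0.002000 = 1.021 pbw
  lithium feldspar: 317.9 × 0.009800 = 3.115 pbw
  red lead: 245.4 × 0.02330 = 5.718 pbw
Total LOI = 10.27 pbw
Glass = batch − LOI = 1246 − 10.27 = 1236 pbw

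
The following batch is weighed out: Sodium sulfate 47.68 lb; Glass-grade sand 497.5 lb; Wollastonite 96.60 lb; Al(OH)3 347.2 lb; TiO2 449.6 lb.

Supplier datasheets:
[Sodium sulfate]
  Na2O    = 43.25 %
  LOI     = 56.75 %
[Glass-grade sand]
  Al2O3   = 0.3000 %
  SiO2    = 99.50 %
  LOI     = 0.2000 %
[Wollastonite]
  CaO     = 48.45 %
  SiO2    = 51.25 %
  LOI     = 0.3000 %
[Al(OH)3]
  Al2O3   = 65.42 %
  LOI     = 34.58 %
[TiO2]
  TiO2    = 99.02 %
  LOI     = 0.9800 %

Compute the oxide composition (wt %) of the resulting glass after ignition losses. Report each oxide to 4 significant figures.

Glass mass = 1286 lb (batch 1439 − LOI 152.8).
Composition: TiO2 34.62%, Na2O 1.604%, Al2O3 17.78%, CaO 3.640%, SiO2 42.35%

The working math carries full float precision at all times; intermediates appear rounded to four significant figures across the worked steps — exactly one rounding is applied to each reported result — derived quantities, which include the totals, the five compositions, the yield, glass mass, LOI, are re-derived at full float precision, as they appear in the question or the answer, starting from the weights per 1286 lb of glass.
Oxide masses out of the charge:
  TiO2: 449.6·0.9902 = 445.2 lb
  Na2O: 47.68·0.4325 = 20.62 lb
  Al2O3: 497.5·0.003000 + 347.2·0.6542 = 228.6 lb
  CaO: 96.60·0.4845 = 46.80 lb
  SiO2: 497.5·0.9950 + 96.60·0.5125 = 544.5 lb
LOI: 47.68·0.5675 + 497.5·0.002000 + 96.60·0.003000 + 347.2·0.3458 + 449.6·0.009800 = 152.8 lb
Glass mass = batch − LOI = 1439 − 152.8 = 1286 lb (= Σ oxide masses)
each wt % is 100 × oxide ÷ glass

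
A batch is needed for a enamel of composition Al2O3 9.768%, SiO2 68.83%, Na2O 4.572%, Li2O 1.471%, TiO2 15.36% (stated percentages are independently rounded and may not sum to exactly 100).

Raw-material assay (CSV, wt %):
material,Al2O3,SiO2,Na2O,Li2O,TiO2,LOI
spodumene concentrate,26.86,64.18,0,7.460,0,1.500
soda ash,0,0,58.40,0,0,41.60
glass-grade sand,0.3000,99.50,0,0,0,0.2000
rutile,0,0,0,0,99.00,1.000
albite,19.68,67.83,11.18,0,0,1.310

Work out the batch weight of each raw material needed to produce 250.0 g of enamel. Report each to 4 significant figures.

Each numeric step maintains full precision throughout — rounding to 4 significant figures extends to every in-between result as printed — every reported value is rounded exactly once — the derived quantities are rebuilt using the weight values per 250.0 g of glass at full precision (the totals, yield, ignition loss, five oxide percentages, glass mass) precisely as stated by the problem or the answer.
Target oxide masses per 250.0 g enamel:
  Al2O3: 9.768% × 250.0 = 24.42 g
  SiO2: 68.83% × 250.0 = 172.1 g
  Na2O: 4.572% × 250.0 = 11.43 g
  Li2O: 1.471% × 250.0 = 3.678 g
  TiO2: 15.36% × 250.0 = 38.40 g
Per-oxide balance check from the weights as reported, against the basis in use (sums match the target masses modulo rounding of the values):
  Al2O3: 49.30·0.2686 + 103.5·0.003000 + 55.23·0.1968 = 24.42 g (target 24.42 g)
  SiO2: 49.30·0.6418 + 103.5·0.9950 + 55.23·0.6783 = 172.1 g (target 172.1 g)
  Na2O: 8.999·0.5840 + 55.23·0.1118 = 11.43 g (target 11.43 g)
  Li2O: 49.30·0.07460 = 3.678 g (target 3.678 g)
  TiO2: 38.79·0.9900 = 38.40 g (target 38.40 g)
Consistency of the glass mass: net batch after ignition = 250.0 g (targets for the oxides total 250.0 g; stated basis 250.0 g — rounding explains the deltas).
Whole-batch sum: Σ batch = 255.8 g; Σ batch·LOI gives LOI loss = 5.801 g; the yield ratio, glass ÷ batch: 97.73%.

Batch per 250.0 g enamel:
  spodumene concentrate: 49.30 g
  soda ash: 8.999 g
  glass-grade sand: 103.5 g
  rutile: 38.79 g
  albite: 55.23 g
Total batch = 255.8 g; LOI loss = 5.801 g; yield = 97.73%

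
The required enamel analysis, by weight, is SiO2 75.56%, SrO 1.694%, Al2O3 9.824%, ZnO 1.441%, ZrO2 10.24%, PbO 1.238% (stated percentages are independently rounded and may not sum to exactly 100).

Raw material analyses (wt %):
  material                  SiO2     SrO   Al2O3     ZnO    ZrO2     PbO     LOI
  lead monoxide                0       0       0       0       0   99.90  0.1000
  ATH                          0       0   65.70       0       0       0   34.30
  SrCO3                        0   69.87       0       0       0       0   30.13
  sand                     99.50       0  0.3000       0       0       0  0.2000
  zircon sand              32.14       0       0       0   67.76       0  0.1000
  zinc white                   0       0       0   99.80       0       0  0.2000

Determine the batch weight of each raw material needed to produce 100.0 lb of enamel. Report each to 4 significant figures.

Batch per 100.0 lb enamel:
  lead monoxide: 1.239 lb
  ATH: 14.63 lb
  SrCO3: 2.425 lb
  sand: 71.06 lb
  zircon sand: 15.11 lb
  zinc white: 1.444 lb
Total batch = 105.9 lb; LOI loss = 5.910 lb; yield = 94.42%

All arithmetic keeps exact precision from first step to last — in-progress results are rounded to four significant figures when quoted; a single rounding produces each reported number. The derived quantities (totals, glass mass, the yield, LOI, the six compositions) are re-derived using the weight values on 100.0 lb of glass at exact precision, as given in the problem or the answer.
Oxide-by-oxide targets in 100.0 lb enamel:
  SiO2: 75.56% × 100.0 = 75.56 lb
  SrO: 1.694% × 100.0 = 1.694 lb
  Al2O3: 9.824% × 100.0 = 9.824 lb
  ZnO: 1.441% × 100.0 = 1.441 lb
  ZrO2: 10.24% × 100.0 = 10.24 lb
  PbO: 1.238% × 100.0 = 1.238 lb
Balance tally, oxide-wise, given the weights on record, for the quoted basis mass (sums match the target masses up to rounding of the answer):
  SiO2: 71.06·0.9950 + 15.11·0.3214 = 75.56 lb (target 75.56 lb)
  SrO: 2.425·0.6987 = 1.694 lb (target 1.694 lb)
  Al2O3: 14.63·0.6570 + 71.06·0.003000 = 9.825 lb (target 9.824 lb)
  ZnO: 1.444·0.9980 = 1.441 lb (target 1.441 lb)
  ZrO2: 15.11·0.6776 = 10.24 lb (target 10.24 lb)
  PbO: 1.239·0.9990 = 1.238 lb (target 1.238 lb)
Glass mass check: the batch minus its LOI: 100.0 lb (targets for the oxides total 100.0 lb; stated basis 100.0 lb — rounding explains the deltas).
Adding the batch up: Σ batch = 105.9 lb; LOI loss = Σ batch·LOI = 5.910 lb; yield, glass over the total, = 94.42%.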